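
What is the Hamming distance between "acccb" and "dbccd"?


Comparing "acccb" and "dbccd" position by position:
  Position 0: 'a' vs 'd' => differ
  Position 1: 'c' vs 'b' => differ
  Position 2: 'c' vs 'c' => same
  Position 3: 'c' vs 'c' => same
  Position 4: 'b' vs 'd' => differ
Total differences (Hamming distance): 3

3


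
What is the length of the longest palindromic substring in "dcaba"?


Input: "dcaba"
Checking substrings for palindromes:
  [2:5] "aba" (len 3) => palindrome
Longest palindromic substring: "aba" with length 3

3


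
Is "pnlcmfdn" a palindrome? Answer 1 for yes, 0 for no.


Input: pnlcmfdn
Reversed: ndfmclnp
  Compare pos 0 ('p') with pos 7 ('n'): MISMATCH
  Compare pos 1 ('n') with pos 6 ('d'): MISMATCH
  Compare pos 2 ('l') with pos 5 ('f'): MISMATCH
  Compare pos 3 ('c') with pos 4 ('m'): MISMATCH
Result: not a palindrome

0


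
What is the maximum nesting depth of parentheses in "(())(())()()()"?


Input: "(())(())()()()"
Tracking depth:
  Position 0 '(': depth becomes 1
  Position 1 '(': depth becomes 2
  Position 2 ')': depth becomes 1
  Position 3 ')': depth becomes 0
  Position 4 '(': depth becomes 1
  Position 5 '(': depth becomes 2
  Position 6 ')': depth becomes 1
  Position 7 ')': depth becomes 0
  Position 8 '(': depth becomes 1
  Position 9 ')': depth becomes 0
  Position 10 '(': depth becomes 1
  Position 11 ')': depth becomes 0
  Position 12 '(': depth becomes 1
  Position 13 ')': depth becomes 0
Maximum depth reached: 2

2


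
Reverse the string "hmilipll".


Input: hmilipll
Reading characters right to left:
  Position 7: 'l'
  Position 6: 'l'
  Position 5: 'p'
  Position 4: 'i'
  Position 3: 'l'
  Position 2: 'i'
  Position 1: 'm'
  Position 0: 'h'
Reversed: llpilimh

llpilimh


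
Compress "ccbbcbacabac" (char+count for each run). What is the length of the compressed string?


Input: ccbbcbacabac
Runs:
  'c' x 2 => "c2"
  'b' x 2 => "b2"
  'c' x 1 => "c1"
  'b' x 1 => "b1"
  'a' x 1 => "a1"
  'c' x 1 => "c1"
  'a' x 1 => "a1"
  'b' x 1 => "b1"
  'a' x 1 => "a1"
  'c' x 1 => "c1"
Compressed: "c2b2c1b1a1c1a1b1a1c1"
Compressed length: 20

20


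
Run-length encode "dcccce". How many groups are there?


Input: dcccce
Scanning for consecutive runs:
  Group 1: 'd' x 1 (positions 0-0)
  Group 2: 'c' x 4 (positions 1-4)
  Group 3: 'e' x 1 (positions 5-5)
Total groups: 3

3


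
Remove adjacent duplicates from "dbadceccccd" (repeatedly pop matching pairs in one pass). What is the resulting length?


Input: dbadceccccd
Stack-based adjacent duplicate removal:
  Read 'd': push. Stack: d
  Read 'b': push. Stack: db
  Read 'a': push. Stack: dba
  Read 'd': push. Stack: dbad
  Read 'c': push. Stack: dbadc
  Read 'e': push. Stack: dbadce
  Read 'c': push. Stack: dbadcec
  Read 'c': matches stack top 'c' => pop. Stack: dbadce
  Read 'c': push. Stack: dbadcec
  Read 'c': matches stack top 'c' => pop. Stack: dbadce
  Read 'd': push. Stack: dbadced
Final stack: "dbadced" (length 7)

7


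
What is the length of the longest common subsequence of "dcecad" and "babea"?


LCS of "dcecad" and "babea"
DP table:
           b    a    b    e    a
      0    0    0    0    0    0
  d   0    0    0    0    0    0
  c   0    0    0    0    0    0
  e   0    0    0    0    1    1
  c   0    0    0    0    1    1
  a   0    0    1    1    1    2
  d   0    0    1    1    1    2
LCS length = dp[6][5] = 2

2


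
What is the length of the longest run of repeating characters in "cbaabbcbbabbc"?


Input: "cbaabbcbbabbc"
Scanning for longest run:
  Position 1 ('b'): new char, reset run to 1
  Position 2 ('a'): new char, reset run to 1
  Position 3 ('a'): continues run of 'a', length=2
  Position 4 ('b'): new char, reset run to 1
  Position 5 ('b'): continues run of 'b', length=2
  Position 6 ('c'): new char, reset run to 1
  Position 7 ('b'): new char, reset run to 1
  Position 8 ('b'): continues run of 'b', length=2
  Position 9 ('a'): new char, reset run to 1
  Position 10 ('b'): new char, reset run to 1
  Position 11 ('b'): continues run of 'b', length=2
  Position 12 ('c'): new char, reset run to 1
Longest run: 'a' with length 2

2


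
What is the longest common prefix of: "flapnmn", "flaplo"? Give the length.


Words: flapnmn, flaplo
  Position 0: all 'f' => match
  Position 1: all 'l' => match
  Position 2: all 'a' => match
  Position 3: all 'p' => match
  Position 4: ('n', 'l') => mismatch, stop
LCP = "flap" (length 4)

4


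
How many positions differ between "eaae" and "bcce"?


Comparing "eaae" and "bcce" position by position:
  Position 0: 'e' vs 'b' => DIFFER
  Position 1: 'a' vs 'c' => DIFFER
  Position 2: 'a' vs 'c' => DIFFER
  Position 3: 'e' vs 'e' => same
Positions that differ: 3

3


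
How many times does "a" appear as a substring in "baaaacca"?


Searching for "a" in "baaaacca"
Scanning each position:
  Position 0: "b" => no
  Position 1: "a" => MATCH
  Position 2: "a" => MATCH
  Position 3: "a" => MATCH
  Position 4: "a" => MATCH
  Position 5: "c" => no
  Position 6: "c" => no
  Position 7: "a" => MATCH
Total occurrences: 5

5


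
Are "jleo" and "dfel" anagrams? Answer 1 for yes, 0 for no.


Strings: "jleo", "dfel"
Sorted first:  ejlo
Sorted second: defl
Differ at position 0: 'e' vs 'd' => not anagrams

0


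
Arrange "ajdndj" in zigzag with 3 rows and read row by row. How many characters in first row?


Zigzag "ajdndj" into 3 rows:
Placing characters:
  'a' => row 0
  'j' => row 1
  'd' => row 2
  'n' => row 1
  'd' => row 0
  'j' => row 1
Rows:
  Row 0: "ad"
  Row 1: "jnj"
  Row 2: "d"
First row length: 2

2


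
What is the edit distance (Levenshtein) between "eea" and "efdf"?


Computing edit distance: "eea" -> "efdf"
DP table:
           e    f    d    f
      0    1    2    3    4
  e   1    0    1    2    3
  e   2    1    1    2    3
  a   3    2    2    2    3
Edit distance = dp[3][4] = 3

3


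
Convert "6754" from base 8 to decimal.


Input: "6754" in base 8
Positional expansion:
  Digit '6' (value 6) x 8^3 = 3072
  Digit '7' (value 7) x 8^2 = 448
  Digit '5' (value 5) x 8^1 = 40
  Digit '4' (value 4) x 8^0 = 4
Sum = 3564

3564


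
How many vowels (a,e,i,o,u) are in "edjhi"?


Input: edjhi
Checking each character:
  'e' at position 0: vowel (running total: 1)
  'd' at position 1: consonant
  'j' at position 2: consonant
  'h' at position 3: consonant
  'i' at position 4: vowel (running total: 2)
Total vowels: 2

2


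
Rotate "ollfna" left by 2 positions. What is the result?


Input: "ollfna", rotate left by 2
First 2 characters: "ol"
Remaining characters: "lfna"
Concatenate remaining + first: "lfna" + "ol" = "lfnaol"

lfnaol


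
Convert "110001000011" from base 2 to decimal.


Input: "110001000011" in base 2
Positional expansion:
  Digit '1' (value 1) x 2^11 = 2048
  Digit '1' (value 1) x 2^10 = 1024
  Digit '0' (value 0) x 2^9 = 0
  Digit '0' (value 0) x 2^8 = 0
  Digit '0' (value 0) x 2^7 = 0
  Digit '1' (value 1) x 2^6 = 64
  Digit '0' (value 0) x 2^5 = 0
  Digit '0' (value 0) x 2^4 = 0
  Digit '0' (value 0) x 2^3 = 0
  Digit '0' (value 0) x 2^2 = 0
  Digit '1' (value 1) x 2^1 = 2
  Digit '1' (value 1) x 2^0 = 1
Sum = 3139

3139


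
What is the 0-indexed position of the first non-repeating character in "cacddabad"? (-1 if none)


Input: cacddabad
Character frequencies:
  'a': 3
  'b': 1
  'c': 2
  'd': 3
Scanning left to right for freq == 1:
  Position 0 ('c'): freq=2, skip
  Position 1 ('a'): freq=3, skip
  Position 2 ('c'): freq=2, skip
  Position 3 ('d'): freq=3, skip
  Position 4 ('d'): freq=3, skip
  Position 5 ('a'): freq=3, skip
  Position 6 ('b'): unique! => answer = 6

6


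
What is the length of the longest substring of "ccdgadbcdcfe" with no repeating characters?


Input: "ccdgadbcdcfe"
Sliding window (track last position of each char):
  Position 0 ('c'): window [0,0] length 1 -- new best
  Position 1 ('c'): repeat (last at 0), move window start to 1
  Position 1 ('c'): window [1,1] length 1
  Position 2 ('d'): window [1,2] length 2 -- new best
  Position 3 ('g'): window [1,3] length 3 -- new best
  Position 4 ('a'): window [1,4] length 4 -- new best
  Position 5 ('d'): repeat (last at 2), move window start to 3
  Position 5 ('d'): window [3,5] length 3
  Position 6 ('b'): window [3,6] length 4
  Position 7 ('c'): window [3,7] length 5 -- new best
  Position 8 ('d'): repeat (last at 5), move window start to 6
  Position 8 ('d'): window [6,8] length 3
  Position 9 ('c'): repeat (last at 7), move window start to 8
  Position 9 ('c'): window [8,9] length 2
  Position 10 ('f'): window [8,10] length 3
  Position 11 ('e'): window [8,11] length 4
Longest substring with no repeats: "gadbc" with length 5

5


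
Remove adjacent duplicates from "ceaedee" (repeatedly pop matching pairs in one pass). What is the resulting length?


Input: ceaedee
Stack-based adjacent duplicate removal:
  Read 'c': push. Stack: c
  Read 'e': push. Stack: ce
  Read 'a': push. Stack: cea
  Read 'e': push. Stack: ceae
  Read 'd': push. Stack: ceaed
  Read 'e': push. Stack: ceaede
  Read 'e': matches stack top 'e' => pop. Stack: ceaed
Final stack: "ceaed" (length 5)

5


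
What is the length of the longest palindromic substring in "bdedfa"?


Input: "bdedfa"
Checking substrings for palindromes:
  [1:4] "ded" (len 3) => palindrome
Longest palindromic substring: "ded" with length 3

3


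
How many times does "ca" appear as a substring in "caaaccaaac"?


Searching for "ca" in "caaaccaaac"
Scanning each position:
  Position 0: "ca" => MATCH
  Position 1: "aa" => no
  Position 2: "aa" => no
  Position 3: "ac" => no
  Position 4: "cc" => no
  Position 5: "ca" => MATCH
  Position 6: "aa" => no
  Position 7: "aa" => no
  Position 8: "ac" => no
Total occurrences: 2

2


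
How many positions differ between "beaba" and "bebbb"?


Comparing "beaba" and "bebbb" position by position:
  Position 0: 'b' vs 'b' => same
  Position 1: 'e' vs 'e' => same
  Position 2: 'a' vs 'b' => DIFFER
  Position 3: 'b' vs 'b' => same
  Position 4: 'a' vs 'b' => DIFFER
Positions that differ: 2

2


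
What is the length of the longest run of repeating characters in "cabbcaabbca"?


Input: "cabbcaabbca"
Scanning for longest run:
  Position 1 ('a'): new char, reset run to 1
  Position 2 ('b'): new char, reset run to 1
  Position 3 ('b'): continues run of 'b', length=2
  Position 4 ('c'): new char, reset run to 1
  Position 5 ('a'): new char, reset run to 1
  Position 6 ('a'): continues run of 'a', length=2
  Position 7 ('b'): new char, reset run to 1
  Position 8 ('b'): continues run of 'b', length=2
  Position 9 ('c'): new char, reset run to 1
  Position 10 ('a'): new char, reset run to 1
Longest run: 'b' with length 2

2


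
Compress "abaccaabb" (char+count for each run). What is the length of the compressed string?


Input: abaccaabb
Runs:
  'a' x 1 => "a1"
  'b' x 1 => "b1"
  'a' x 1 => "a1"
  'c' x 2 => "c2"
  'a' x 2 => "a2"
  'b' x 2 => "b2"
Compressed: "a1b1a1c2a2b2"
Compressed length: 12

12


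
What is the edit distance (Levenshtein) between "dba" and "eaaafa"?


Computing edit distance: "dba" -> "eaaafa"
DP table:
           e    a    a    a    f    a
      0    1    2    3    4    5    6
  d   1    1    2    3    4    5    6
  b   2    2    2    3    4    5    6
  a   3    3    2    2    3    4    5
Edit distance = dp[3][6] = 5

5


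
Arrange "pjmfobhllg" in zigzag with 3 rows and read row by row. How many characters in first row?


Zigzag "pjmfobhllg" into 3 rows:
Placing characters:
  'p' => row 0
  'j' => row 1
  'm' => row 2
  'f' => row 1
  'o' => row 0
  'b' => row 1
  'h' => row 2
  'l' => row 1
  'l' => row 0
  'g' => row 1
Rows:
  Row 0: "pol"
  Row 1: "jfblg"
  Row 2: "mh"
First row length: 3

3


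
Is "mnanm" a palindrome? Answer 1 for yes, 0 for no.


Input: mnanm
Reversed: mnanm
  Compare pos 0 ('m') with pos 4 ('m'): match
  Compare pos 1 ('n') with pos 3 ('n'): match
Result: palindrome

1


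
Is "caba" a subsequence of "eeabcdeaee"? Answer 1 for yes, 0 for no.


Check if "caba" is a subsequence of "eeabcdeaee"
Greedy scan:
  Position 0 ('e'): no match needed
  Position 1 ('e'): no match needed
  Position 2 ('a'): no match needed
  Position 3 ('b'): no match needed
  Position 4 ('c'): matches sub[0] = 'c'
  Position 5 ('d'): no match needed
  Position 6 ('e'): no match needed
  Position 7 ('a'): matches sub[1] = 'a'
  Position 8 ('e'): no match needed
  Position 9 ('e'): no match needed
Only matched 2/4 characters => not a subsequence

0


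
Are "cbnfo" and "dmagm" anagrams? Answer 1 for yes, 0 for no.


Strings: "cbnfo", "dmagm"
Sorted first:  bcfno
Sorted second: adgmm
Differ at position 0: 'b' vs 'a' => not anagrams

0


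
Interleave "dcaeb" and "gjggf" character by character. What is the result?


Interleaving "dcaeb" and "gjggf":
  Position 0: 'd' from first, 'g' from second => "dg"
  Position 1: 'c' from first, 'j' from second => "cj"
  Position 2: 'a' from first, 'g' from second => "ag"
  Position 3: 'e' from first, 'g' from second => "eg"
  Position 4: 'b' from first, 'f' from second => "bf"
Result: dgcjagegbf

dgcjagegbf


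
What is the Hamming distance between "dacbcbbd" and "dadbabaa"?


Comparing "dacbcbbd" and "dadbabaa" position by position:
  Position 0: 'd' vs 'd' => same
  Position 1: 'a' vs 'a' => same
  Position 2: 'c' vs 'd' => differ
  Position 3: 'b' vs 'b' => same
  Position 4: 'c' vs 'a' => differ
  Position 5: 'b' vs 'b' => same
  Position 6: 'b' vs 'a' => differ
  Position 7: 'd' vs 'a' => differ
Total differences (Hamming distance): 4

4


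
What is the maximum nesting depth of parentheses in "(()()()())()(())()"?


Input: "(()()()())()(())()"
Tracking depth:
  Position 0 '(': depth becomes 1
  Position 1 '(': depth becomes 2
  Position 2 ')': depth becomes 1
  Position 3 '(': depth becomes 2
  Position 4 ')': depth becomes 1
  Position 5 '(': depth becomes 2
  Position 6 ')': depth becomes 1
  Position 7 '(': depth becomes 2
  Position 8 ')': depth becomes 1
  Position 9 ')': depth becomes 0
  Position 10 '(': depth becomes 1
  Position 11 ')': depth becomes 0
  Position 12 '(': depth becomes 1
  Position 13 '(': depth becomes 2
  Position 14 ')': depth becomes 1
  Position 15 ')': depth becomes 0
  Position 16 '(': depth becomes 1
  Position 17 ')': depth becomes 0
Maximum depth reached: 2

2


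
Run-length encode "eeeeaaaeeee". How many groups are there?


Input: eeeeaaaeeee
Scanning for consecutive runs:
  Group 1: 'e' x 4 (positions 0-3)
  Group 2: 'a' x 3 (positions 4-6)
  Group 3: 'e' x 4 (positions 7-10)
Total groups: 3

3


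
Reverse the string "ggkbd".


Input: ggkbd
Reading characters right to left:
  Position 4: 'd'
  Position 3: 'b'
  Position 2: 'k'
  Position 1: 'g'
  Position 0: 'g'
Reversed: dbkgg

dbkgg


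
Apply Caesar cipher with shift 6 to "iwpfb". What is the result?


Caesar cipher: shift "iwpfb" by 6
  'i' (pos 8) + 6 = pos 14 = 'o'
  'w' (pos 22) + 6 = pos 2 = 'c'
  'p' (pos 15) + 6 = pos 21 = 'v'
  'f' (pos 5) + 6 = pos 11 = 'l'
  'b' (pos 1) + 6 = pos 7 = 'h'
Result: ocvlh

ocvlh


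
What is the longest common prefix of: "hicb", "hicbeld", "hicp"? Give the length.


Words: hicb, hicbeld, hicp
  Position 0: all 'h' => match
  Position 1: all 'i' => match
  Position 2: all 'c' => match
  Position 3: ('b', 'b', 'p') => mismatch, stop
LCP = "hic" (length 3)

3


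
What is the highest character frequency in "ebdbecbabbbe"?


Input: ebdbecbabbbe
Character counts:
  'a': 1
  'b': 6
  'c': 1
  'd': 1
  'e': 3
Maximum frequency: 6

6


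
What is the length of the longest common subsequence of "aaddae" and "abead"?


LCS of "aaddae" and "abead"
DP table:
           a    b    e    a    d
      0    0    0    0    0    0
  a   0    1    1    1    1    1
  a   0    1    1    1    2    2
  d   0    1    1    1    2    3
  d   0    1    1    1    2    3
  a   0    1    1    1    2    3
  e   0    1    1    2    2    3
LCS length = dp[6][5] = 3

3


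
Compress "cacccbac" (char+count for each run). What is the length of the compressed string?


Input: cacccbac
Runs:
  'c' x 1 => "c1"
  'a' x 1 => "a1"
  'c' x 3 => "c3"
  'b' x 1 => "b1"
  'a' x 1 => "a1"
  'c' x 1 => "c1"
Compressed: "c1a1c3b1a1c1"
Compressed length: 12

12


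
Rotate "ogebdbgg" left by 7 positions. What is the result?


Input: "ogebdbgg", rotate left by 7
First 7 characters: "ogebdbg"
Remaining characters: "g"
Concatenate remaining + first: "g" + "ogebdbg" = "gogebdbg"

gogebdbg


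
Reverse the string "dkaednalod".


Input: dkaednalod
Reading characters right to left:
  Position 9: 'd'
  Position 8: 'o'
  Position 7: 'l'
  Position 6: 'a'
  Position 5: 'n'
  Position 4: 'd'
  Position 3: 'e'
  Position 2: 'a'
  Position 1: 'k'
  Position 0: 'd'
Reversed: dolandeakd

dolandeakd


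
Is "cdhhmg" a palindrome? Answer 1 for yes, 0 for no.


Input: cdhhmg
Reversed: gmhhdc
  Compare pos 0 ('c') with pos 5 ('g'): MISMATCH
  Compare pos 1 ('d') with pos 4 ('m'): MISMATCH
  Compare pos 2 ('h') with pos 3 ('h'): match
Result: not a palindrome

0


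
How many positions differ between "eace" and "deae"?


Comparing "eace" and "deae" position by position:
  Position 0: 'e' vs 'd' => DIFFER
  Position 1: 'a' vs 'e' => DIFFER
  Position 2: 'c' vs 'a' => DIFFER
  Position 3: 'e' vs 'e' => same
Positions that differ: 3

3


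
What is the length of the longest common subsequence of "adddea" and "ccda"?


LCS of "adddea" and "ccda"
DP table:
           c    c    d    a
      0    0    0    0    0
  a   0    0    0    0    1
  d   0    0    0    1    1
  d   0    0    0    1    1
  d   0    0    0    1    1
  e   0    0    0    1    1
  a   0    0    0    1    2
LCS length = dp[6][4] = 2

2


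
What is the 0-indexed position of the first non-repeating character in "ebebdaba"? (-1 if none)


Input: ebebdaba
Character frequencies:
  'a': 2
  'b': 3
  'd': 1
  'e': 2
Scanning left to right for freq == 1:
  Position 0 ('e'): freq=2, skip
  Position 1 ('b'): freq=3, skip
  Position 2 ('e'): freq=2, skip
  Position 3 ('b'): freq=3, skip
  Position 4 ('d'): unique! => answer = 4

4


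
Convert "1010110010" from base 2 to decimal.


Input: "1010110010" in base 2
Positional expansion:
  Digit '1' (value 1) x 2^9 = 512
  Digit '0' (value 0) x 2^8 = 0
  Digit '1' (value 1) x 2^7 = 128
  Digit '0' (value 0) x 2^6 = 0
  Digit '1' (value 1) x 2^5 = 32
  Digit '1' (value 1) x 2^4 = 16
  Digit '0' (value 0) x 2^3 = 0
  Digit '0' (value 0) x 2^2 = 0
  Digit '1' (value 1) x 2^1 = 2
  Digit '0' (value 0) x 2^0 = 0
Sum = 690

690


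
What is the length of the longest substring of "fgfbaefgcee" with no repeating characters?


Input: "fgfbaefgcee"
Sliding window (track last position of each char):
  Position 0 ('f'): window [0,0] length 1 -- new best
  Position 1 ('g'): window [0,1] length 2 -- new best
  Position 2 ('f'): repeat (last at 0), move window start to 1
  Position 2 ('f'): window [1,2] length 2
  Position 3 ('b'): window [1,3] length 3 -- new best
  Position 4 ('a'): window [1,4] length 4 -- new best
  Position 5 ('e'): window [1,5] length 5 -- new best
  Position 6 ('f'): repeat (last at 2), move window start to 3
  Position 6 ('f'): window [3,6] length 4
  Position 7 ('g'): window [3,7] length 5
  Position 8 ('c'): window [3,8] length 6 -- new best
  Position 9 ('e'): repeat (last at 5), move window start to 6
  Position 9 ('e'): window [6,9] length 4
  Position 10 ('e'): repeat (last at 9), move window start to 10
  Position 10 ('e'): window [10,10] length 1
Longest substring with no repeats: "baefgc" with length 6

6


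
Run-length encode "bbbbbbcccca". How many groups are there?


Input: bbbbbbcccca
Scanning for consecutive runs:
  Group 1: 'b' x 6 (positions 0-5)
  Group 2: 'c' x 4 (positions 6-9)
  Group 3: 'a' x 1 (positions 10-10)
Total groups: 3

3


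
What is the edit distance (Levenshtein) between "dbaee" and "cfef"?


Computing edit distance: "dbaee" -> "cfef"
DP table:
           c    f    e    f
      0    1    2    3    4
  d   1    1    2    3    4
  b   2    2    2    3    4
  a   3    3    3    3    4
  e   4    4    4    3    4
  e   5    5    5    4    4
Edit distance = dp[5][4] = 4

4


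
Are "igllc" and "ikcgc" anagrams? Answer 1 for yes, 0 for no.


Strings: "igllc", "ikcgc"
Sorted first:  cgill
Sorted second: ccgik
Differ at position 1: 'g' vs 'c' => not anagrams

0


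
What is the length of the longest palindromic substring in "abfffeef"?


Input: "abfffeef"
Checking substrings for palindromes:
  [4:8] "feef" (len 4) => palindrome
  [2:5] "fff" (len 3) => palindrome
  [2:4] "ff" (len 2) => palindrome
  [3:5] "ff" (len 2) => palindrome
  [5:7] "ee" (len 2) => palindrome
Longest palindromic substring: "feef" with length 4

4


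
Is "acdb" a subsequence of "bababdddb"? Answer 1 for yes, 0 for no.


Check if "acdb" is a subsequence of "bababdddb"
Greedy scan:
  Position 0 ('b'): no match needed
  Position 1 ('a'): matches sub[0] = 'a'
  Position 2 ('b'): no match needed
  Position 3 ('a'): no match needed
  Position 4 ('b'): no match needed
  Position 5 ('d'): no match needed
  Position 6 ('d'): no match needed
  Position 7 ('d'): no match needed
  Position 8 ('b'): no match needed
Only matched 1/4 characters => not a subsequence

0


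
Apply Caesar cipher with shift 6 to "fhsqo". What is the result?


Caesar cipher: shift "fhsqo" by 6
  'f' (pos 5) + 6 = pos 11 = 'l'
  'h' (pos 7) + 6 = pos 13 = 'n'
  's' (pos 18) + 6 = pos 24 = 'y'
  'q' (pos 16) + 6 = pos 22 = 'w'
  'o' (pos 14) + 6 = pos 20 = 'u'
Result: lnywu

lnywu


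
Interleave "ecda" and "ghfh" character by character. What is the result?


Interleaving "ecda" and "ghfh":
  Position 0: 'e' from first, 'g' from second => "eg"
  Position 1: 'c' from first, 'h' from second => "ch"
  Position 2: 'd' from first, 'f' from second => "df"
  Position 3: 'a' from first, 'h' from second => "ah"
Result: egchdfah

egchdfah


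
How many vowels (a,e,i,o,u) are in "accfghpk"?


Input: accfghpk
Checking each character:
  'a' at position 0: vowel (running total: 1)
  'c' at position 1: consonant
  'c' at position 2: consonant
  'f' at position 3: consonant
  'g' at position 4: consonant
  'h' at position 5: consonant
  'p' at position 6: consonant
  'k' at position 7: consonant
Total vowels: 1

1


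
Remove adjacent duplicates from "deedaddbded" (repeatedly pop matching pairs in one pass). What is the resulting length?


Input: deedaddbded
Stack-based adjacent duplicate removal:
  Read 'd': push. Stack: d
  Read 'e': push. Stack: de
  Read 'e': matches stack top 'e' => pop. Stack: d
  Read 'd': matches stack top 'd' => pop. Stack: (empty)
  Read 'a': push. Stack: a
  Read 'd': push. Stack: ad
  Read 'd': matches stack top 'd' => pop. Stack: a
  Read 'b': push. Stack: ab
  Read 'd': push. Stack: abd
  Read 'e': push. Stack: abde
  Read 'd': push. Stack: abded
Final stack: "abded" (length 5)

5


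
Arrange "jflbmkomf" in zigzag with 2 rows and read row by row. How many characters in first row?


Zigzag "jflbmkomf" into 2 rows:
Placing characters:
  'j' => row 0
  'f' => row 1
  'l' => row 0
  'b' => row 1
  'm' => row 0
  'k' => row 1
  'o' => row 0
  'm' => row 1
  'f' => row 0
Rows:
  Row 0: "jlmof"
  Row 1: "fbkm"
First row length: 5

5


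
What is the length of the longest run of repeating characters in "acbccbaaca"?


Input: "acbccbaaca"
Scanning for longest run:
  Position 1 ('c'): new char, reset run to 1
  Position 2 ('b'): new char, reset run to 1
  Position 3 ('c'): new char, reset run to 1
  Position 4 ('c'): continues run of 'c', length=2
  Position 5 ('b'): new char, reset run to 1
  Position 6 ('a'): new char, reset run to 1
  Position 7 ('a'): continues run of 'a', length=2
  Position 8 ('c'): new char, reset run to 1
  Position 9 ('a'): new char, reset run to 1
Longest run: 'c' with length 2

2


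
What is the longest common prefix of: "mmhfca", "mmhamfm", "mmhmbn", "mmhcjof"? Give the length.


Words: mmhfca, mmhamfm, mmhmbn, mmhcjof
  Position 0: all 'm' => match
  Position 1: all 'm' => match
  Position 2: all 'h' => match
  Position 3: ('f', 'a', 'm', 'c') => mismatch, stop
LCP = "mmh" (length 3)

3


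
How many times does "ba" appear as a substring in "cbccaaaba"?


Searching for "ba" in "cbccaaaba"
Scanning each position:
  Position 0: "cb" => no
  Position 1: "bc" => no
  Position 2: "cc" => no
  Position 3: "ca" => no
  Position 4: "aa" => no
  Position 5: "aa" => no
  Position 6: "ab" => no
  Position 7: "ba" => MATCH
Total occurrences: 1

1


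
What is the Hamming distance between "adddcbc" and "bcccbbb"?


Comparing "adddcbc" and "bcccbbb" position by position:
  Position 0: 'a' vs 'b' => differ
  Position 1: 'd' vs 'c' => differ
  Position 2: 'd' vs 'c' => differ
  Position 3: 'd' vs 'c' => differ
  Position 4: 'c' vs 'b' => differ
  Position 5: 'b' vs 'b' => same
  Position 6: 'c' vs 'b' => differ
Total differences (Hamming distance): 6

6


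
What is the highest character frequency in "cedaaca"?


Input: cedaaca
Character counts:
  'a': 3
  'c': 2
  'd': 1
  'e': 1
Maximum frequency: 3

3


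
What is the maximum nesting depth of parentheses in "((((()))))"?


Input: "((((()))))"
Tracking depth:
  Position 0 '(': depth becomes 1
  Position 1 '(': depth becomes 2
  Position 2 '(': depth becomes 3
  Position 3 '(': depth becomes 4
  Position 4 '(': depth becomes 5
  Position 5 ')': depth becomes 4
  Position 6 ')': depth becomes 3
  Position 7 ')': depth becomes 2
  Position 8 ')': depth becomes 1
  Position 9 ')': depth becomes 0
Maximum depth reached: 5

5


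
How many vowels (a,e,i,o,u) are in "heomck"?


Input: heomck
Checking each character:
  'h' at position 0: consonant
  'e' at position 1: vowel (running total: 1)
  'o' at position 2: vowel (running total: 2)
  'm' at position 3: consonant
  'c' at position 4: consonant
  'k' at position 5: consonant
Total vowels: 2

2


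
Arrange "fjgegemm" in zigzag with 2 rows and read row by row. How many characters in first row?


Zigzag "fjgegemm" into 2 rows:
Placing characters:
  'f' => row 0
  'j' => row 1
  'g' => row 0
  'e' => row 1
  'g' => row 0
  'e' => row 1
  'm' => row 0
  'm' => row 1
Rows:
  Row 0: "fggm"
  Row 1: "jeem"
First row length: 4

4


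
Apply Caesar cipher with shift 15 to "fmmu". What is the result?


Caesar cipher: shift "fmmu" by 15
  'f' (pos 5) + 15 = pos 20 = 'u'
  'm' (pos 12) + 15 = pos 1 = 'b'
  'm' (pos 12) + 15 = pos 1 = 'b'
  'u' (pos 20) + 15 = pos 9 = 'j'
Result: ubbj

ubbj


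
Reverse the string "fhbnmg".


Input: fhbnmg
Reading characters right to left:
  Position 5: 'g'
  Position 4: 'm'
  Position 3: 'n'
  Position 2: 'b'
  Position 1: 'h'
  Position 0: 'f'
Reversed: gmnbhf

gmnbhf


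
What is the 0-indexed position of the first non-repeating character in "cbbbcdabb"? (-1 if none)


Input: cbbbcdabb
Character frequencies:
  'a': 1
  'b': 5
  'c': 2
  'd': 1
Scanning left to right for freq == 1:
  Position 0 ('c'): freq=2, skip
  Position 1 ('b'): freq=5, skip
  Position 2 ('b'): freq=5, skip
  Position 3 ('b'): freq=5, skip
  Position 4 ('c'): freq=2, skip
  Position 5 ('d'): unique! => answer = 5

5


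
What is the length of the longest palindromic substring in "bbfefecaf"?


Input: "bbfefecaf"
Checking substrings for palindromes:
  [2:5] "fef" (len 3) => palindrome
  [3:6] "efe" (len 3) => palindrome
  [0:2] "bb" (len 2) => palindrome
Longest palindromic substring: "fef" with length 3

3


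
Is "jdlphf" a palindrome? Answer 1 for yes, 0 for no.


Input: jdlphf
Reversed: fhpldj
  Compare pos 0 ('j') with pos 5 ('f'): MISMATCH
  Compare pos 1 ('d') with pos 4 ('h'): MISMATCH
  Compare pos 2 ('l') with pos 3 ('p'): MISMATCH
Result: not a palindrome

0


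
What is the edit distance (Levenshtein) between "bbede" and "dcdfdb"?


Computing edit distance: "bbede" -> "dcdfdb"
DP table:
           d    c    d    f    d    b
      0    1    2    3    4    5    6
  b   1    1    2    3    4    5    5
  b   2    2    2    3    4    5    5
  e   3    3    3    3    4    5    6
  d   4    3    4    3    4    4    5
  e   5    4    4    4    4    5    5
Edit distance = dp[5][6] = 5

5


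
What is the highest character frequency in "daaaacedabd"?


Input: daaaacedabd
Character counts:
  'a': 5
  'b': 1
  'c': 1
  'd': 3
  'e': 1
Maximum frequency: 5

5


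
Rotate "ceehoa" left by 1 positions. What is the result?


Input: "ceehoa", rotate left by 1
First 1 characters: "c"
Remaining characters: "eehoa"
Concatenate remaining + first: "eehoa" + "c" = "eehoac"

eehoac


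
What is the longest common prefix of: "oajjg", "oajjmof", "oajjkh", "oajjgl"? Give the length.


Words: oajjg, oajjmof, oajjkh, oajjgl
  Position 0: all 'o' => match
  Position 1: all 'a' => match
  Position 2: all 'j' => match
  Position 3: all 'j' => match
  Position 4: ('g', 'm', 'k', 'g') => mismatch, stop
LCP = "oajj" (length 4)

4


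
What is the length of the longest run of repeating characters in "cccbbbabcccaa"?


Input: "cccbbbabcccaa"
Scanning for longest run:
  Position 1 ('c'): continues run of 'c', length=2
  Position 2 ('c'): continues run of 'c', length=3
  Position 3 ('b'): new char, reset run to 1
  Position 4 ('b'): continues run of 'b', length=2
  Position 5 ('b'): continues run of 'b', length=3
  Position 6 ('a'): new char, reset run to 1
  Position 7 ('b'): new char, reset run to 1
  Position 8 ('c'): new char, reset run to 1
  Position 9 ('c'): continues run of 'c', length=2
  Position 10 ('c'): continues run of 'c', length=3
  Position 11 ('a'): new char, reset run to 1
  Position 12 ('a'): continues run of 'a', length=2
Longest run: 'c' with length 3

3


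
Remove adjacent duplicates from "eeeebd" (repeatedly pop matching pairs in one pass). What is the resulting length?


Input: eeeebd
Stack-based adjacent duplicate removal:
  Read 'e': push. Stack: e
  Read 'e': matches stack top 'e' => pop. Stack: (empty)
  Read 'e': push. Stack: e
  Read 'e': matches stack top 'e' => pop. Stack: (empty)
  Read 'b': push. Stack: b
  Read 'd': push. Stack: bd
Final stack: "bd" (length 2)

2


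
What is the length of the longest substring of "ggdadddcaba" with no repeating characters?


Input: "ggdadddcaba"
Sliding window (track last position of each char):
  Position 0 ('g'): window [0,0] length 1 -- new best
  Position 1 ('g'): repeat (last at 0), move window start to 1
  Position 1 ('g'): window [1,1] length 1
  Position 2 ('d'): window [1,2] length 2 -- new best
  Position 3 ('a'): window [1,3] length 3 -- new best
  Position 4 ('d'): repeat (last at 2), move window start to 3
  Position 4 ('d'): window [3,4] length 2
  Position 5 ('d'): repeat (last at 4), move window start to 5
  Position 5 ('d'): window [5,5] length 1
  Position 6 ('d'): repeat (last at 5), move window start to 6
  Position 6 ('d'): window [6,6] length 1
  Position 7 ('c'): window [6,7] length 2
  Position 8 ('a'): window [6,8] length 3
  Position 9 ('b'): window [6,9] length 4 -- new best
  Position 10 ('a'): repeat (last at 8), move window start to 9
  Position 10 ('a'): window [9,10] length 2
Longest substring with no repeats: "dcab" with length 4

4


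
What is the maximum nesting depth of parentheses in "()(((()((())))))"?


Input: "()(((()((())))))"
Tracking depth:
  Position 0 '(': depth becomes 1
  Position 1 ')': depth becomes 0
  Position 2 '(': depth becomes 1
  Position 3 '(': depth becomes 2
  Position 4 '(': depth becomes 3
  Position 5 '(': depth becomes 4
  Position 6 ')': depth becomes 3
  Position 7 '(': depth becomes 4
  Position 8 '(': depth becomes 5
  Position 9 '(': depth becomes 6
  Position 10 ')': depth becomes 5
  Position 11 ')': depth becomes 4
  Position 12 ')': depth becomes 3
  Position 13 ')': depth becomes 2
  Position 14 ')': depth becomes 1
  Position 15 ')': depth becomes 0
Maximum depth reached: 6

6


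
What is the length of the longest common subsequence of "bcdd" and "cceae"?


LCS of "bcdd" and "cceae"
DP table:
           c    c    e    a    e
      0    0    0    0    0    0
  b   0    0    0    0    0    0
  c   0    1    1    1    1    1
  d   0    1    1    1    1    1
  d   0    1    1    1    1    1
LCS length = dp[4][5] = 1

1


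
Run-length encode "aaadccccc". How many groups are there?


Input: aaadccccc
Scanning for consecutive runs:
  Group 1: 'a' x 3 (positions 0-2)
  Group 2: 'd' x 1 (positions 3-3)
  Group 3: 'c' x 5 (positions 4-8)
Total groups: 3

3


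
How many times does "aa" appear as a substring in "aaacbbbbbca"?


Searching for "aa" in "aaacbbbbbca"
Scanning each position:
  Position 0: "aa" => MATCH
  Position 1: "aa" => MATCH
  Position 2: "ac" => no
  Position 3: "cb" => no
  Position 4: "bb" => no
  Position 5: "bb" => no
  Position 6: "bb" => no
  Position 7: "bb" => no
  Position 8: "bc" => no
  Position 9: "ca" => no
Total occurrences: 2

2


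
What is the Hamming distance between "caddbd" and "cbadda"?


Comparing "caddbd" and "cbadda" position by position:
  Position 0: 'c' vs 'c' => same
  Position 1: 'a' vs 'b' => differ
  Position 2: 'd' vs 'a' => differ
  Position 3: 'd' vs 'd' => same
  Position 4: 'b' vs 'd' => differ
  Position 5: 'd' vs 'a' => differ
Total differences (Hamming distance): 4

4


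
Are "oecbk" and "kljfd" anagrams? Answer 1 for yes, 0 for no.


Strings: "oecbk", "kljfd"
Sorted first:  bceko
Sorted second: dfjkl
Differ at position 0: 'b' vs 'd' => not anagrams

0


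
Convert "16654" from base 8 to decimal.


Input: "16654" in base 8
Positional expansion:
  Digit '1' (value 1) x 8^4 = 4096
  Digit '6' (value 6) x 8^3 = 3072
  Digit '6' (value 6) x 8^2 = 384
  Digit '5' (value 5) x 8^1 = 40
  Digit '4' (value 4) x 8^0 = 4
Sum = 7596

7596


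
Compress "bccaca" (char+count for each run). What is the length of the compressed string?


Input: bccaca
Runs:
  'b' x 1 => "b1"
  'c' x 2 => "c2"
  'a' x 1 => "a1"
  'c' x 1 => "c1"
  'a' x 1 => "a1"
Compressed: "b1c2a1c1a1"
Compressed length: 10

10


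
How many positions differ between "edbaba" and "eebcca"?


Comparing "edbaba" and "eebcca" position by position:
  Position 0: 'e' vs 'e' => same
  Position 1: 'd' vs 'e' => DIFFER
  Position 2: 'b' vs 'b' => same
  Position 3: 'a' vs 'c' => DIFFER
  Position 4: 'b' vs 'c' => DIFFER
  Position 5: 'a' vs 'a' => same
Positions that differ: 3

3


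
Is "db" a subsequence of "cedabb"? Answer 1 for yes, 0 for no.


Check if "db" is a subsequence of "cedabb"
Greedy scan:
  Position 0 ('c'): no match needed
  Position 1 ('e'): no match needed
  Position 2 ('d'): matches sub[0] = 'd'
  Position 3 ('a'): no match needed
  Position 4 ('b'): matches sub[1] = 'b'
  Position 5 ('b'): no match needed
All 2 characters matched => is a subsequence

1


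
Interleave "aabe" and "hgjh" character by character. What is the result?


Interleaving "aabe" and "hgjh":
  Position 0: 'a' from first, 'h' from second => "ah"
  Position 1: 'a' from first, 'g' from second => "ag"
  Position 2: 'b' from first, 'j' from second => "bj"
  Position 3: 'e' from first, 'h' from second => "eh"
Result: ahagbjeh

ahagbjeh


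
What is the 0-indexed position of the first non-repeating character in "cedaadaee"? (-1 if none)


Input: cedaadaee
Character frequencies:
  'a': 3
  'c': 1
  'd': 2
  'e': 3
Scanning left to right for freq == 1:
  Position 0 ('c'): unique! => answer = 0

0


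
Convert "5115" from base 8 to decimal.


Input: "5115" in base 8
Positional expansion:
  Digit '5' (value 5) x 8^3 = 2560
  Digit '1' (value 1) x 8^2 = 64
  Digit '1' (value 1) x 8^1 = 8
  Digit '5' (value 5) x 8^0 = 5
Sum = 2637

2637


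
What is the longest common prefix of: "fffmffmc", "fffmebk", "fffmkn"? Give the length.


Words: fffmffmc, fffmebk, fffmkn
  Position 0: all 'f' => match
  Position 1: all 'f' => match
  Position 2: all 'f' => match
  Position 3: all 'm' => match
  Position 4: ('f', 'e', 'k') => mismatch, stop
LCP = "fffm" (length 4)

4


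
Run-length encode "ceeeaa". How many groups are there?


Input: ceeeaa
Scanning for consecutive runs:
  Group 1: 'c' x 1 (positions 0-0)
  Group 2: 'e' x 3 (positions 1-3)
  Group 3: 'a' x 2 (positions 4-5)
Total groups: 3

3


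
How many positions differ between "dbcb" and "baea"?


Comparing "dbcb" and "baea" position by position:
  Position 0: 'd' vs 'b' => DIFFER
  Position 1: 'b' vs 'a' => DIFFER
  Position 2: 'c' vs 'e' => DIFFER
  Position 3: 'b' vs 'a' => DIFFER
Positions that differ: 4

4


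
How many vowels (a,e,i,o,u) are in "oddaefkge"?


Input: oddaefkge
Checking each character:
  'o' at position 0: vowel (running total: 1)
  'd' at position 1: consonant
  'd' at position 2: consonant
  'a' at position 3: vowel (running total: 2)
  'e' at position 4: vowel (running total: 3)
  'f' at position 5: consonant
  'k' at position 6: consonant
  'g' at position 7: consonant
  'e' at position 8: vowel (running total: 4)
Total vowels: 4

4


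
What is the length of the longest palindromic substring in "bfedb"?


Input: "bfedb"
Checking substrings for palindromes:
  No multi-char palindromic substrings found
Longest palindromic substring: "b" with length 1

1


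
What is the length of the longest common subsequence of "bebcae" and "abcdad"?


LCS of "bebcae" and "abcdad"
DP table:
           a    b    c    d    a    d
      0    0    0    0    0    0    0
  b   0    0    1    1    1    1    1
  e   0    0    1    1    1    1    1
  b   0    0    1    1    1    1    1
  c   0    0    1    2    2    2    2
  a   0    1    1    2    2    3    3
  e   0    1    1    2    2    3    3
LCS length = dp[6][6] = 3

3


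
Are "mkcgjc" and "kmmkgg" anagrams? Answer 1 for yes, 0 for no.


Strings: "mkcgjc", "kmmkgg"
Sorted first:  ccgjkm
Sorted second: ggkkmm
Differ at position 0: 'c' vs 'g' => not anagrams

0


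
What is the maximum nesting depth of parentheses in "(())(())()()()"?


Input: "(())(())()()()"
Tracking depth:
  Position 0 '(': depth becomes 1
  Position 1 '(': depth becomes 2
  Position 2 ')': depth becomes 1
  Position 3 ')': depth becomes 0
  Position 4 '(': depth becomes 1
  Position 5 '(': depth becomes 2
  Position 6 ')': depth becomes 1
  Position 7 ')': depth becomes 0
  Position 8 '(': depth becomes 1
  Position 9 ')': depth becomes 0
  Position 10 '(': depth becomes 1
  Position 11 ')': depth becomes 0
  Position 12 '(': depth becomes 1
  Position 13 ')': depth becomes 0
Maximum depth reached: 2

2


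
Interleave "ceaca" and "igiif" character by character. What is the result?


Interleaving "ceaca" and "igiif":
  Position 0: 'c' from first, 'i' from second => "ci"
  Position 1: 'e' from first, 'g' from second => "eg"
  Position 2: 'a' from first, 'i' from second => "ai"
  Position 3: 'c' from first, 'i' from second => "ci"
  Position 4: 'a' from first, 'f' from second => "af"
Result: ciegaiciaf

ciegaiciaf


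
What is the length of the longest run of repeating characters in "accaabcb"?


Input: "accaabcb"
Scanning for longest run:
  Position 1 ('c'): new char, reset run to 1
  Position 2 ('c'): continues run of 'c', length=2
  Position 3 ('a'): new char, reset run to 1
  Position 4 ('a'): continues run of 'a', length=2
  Position 5 ('b'): new char, reset run to 1
  Position 6 ('c'): new char, reset run to 1
  Position 7 ('b'): new char, reset run to 1
Longest run: 'c' with length 2

2


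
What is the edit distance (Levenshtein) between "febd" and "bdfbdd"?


Computing edit distance: "febd" -> "bdfbdd"
DP table:
           b    d    f    b    d    d
      0    1    2    3    4    5    6
  f   1    1    2    2    3    4    5
  e   2    2    2    3    3    4    5
  b   3    2    3    3    3    4    5
  d   4    3    2    3    4    3    4
Edit distance = dp[4][6] = 4

4


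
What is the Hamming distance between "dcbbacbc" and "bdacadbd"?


Comparing "dcbbacbc" and "bdacadbd" position by position:
  Position 0: 'd' vs 'b' => differ
  Position 1: 'c' vs 'd' => differ
  Position 2: 'b' vs 'a' => differ
  Position 3: 'b' vs 'c' => differ
  Position 4: 'a' vs 'a' => same
  Position 5: 'c' vs 'd' => differ
  Position 6: 'b' vs 'b' => same
  Position 7: 'c' vs 'd' => differ
Total differences (Hamming distance): 6

6
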